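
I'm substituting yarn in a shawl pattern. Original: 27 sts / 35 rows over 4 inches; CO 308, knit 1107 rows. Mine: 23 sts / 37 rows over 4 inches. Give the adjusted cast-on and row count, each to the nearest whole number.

Cast on 262 stitches; work 1170 rows.

Stitches: 308 × 23/27 = 262.37 → 262.
Rows: 1107 × 37/35 = 1170.26 → 1170.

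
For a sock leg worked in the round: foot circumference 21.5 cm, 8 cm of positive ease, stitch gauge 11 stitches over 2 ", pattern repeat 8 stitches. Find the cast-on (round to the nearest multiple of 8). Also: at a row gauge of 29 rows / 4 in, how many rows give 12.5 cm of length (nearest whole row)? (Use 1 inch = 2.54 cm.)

Finished = 21.5 + 8 = 29.5 cm.
29.5 cm × 1/2.54 = 11.61 inches.
11/2 = 5.5 sts per in; 11.61 × 5.5 = 63.88 sts.
Nearest multiple of 8 → 64.
12.5 cm = 4.92 inches; × 7.25 = 35.68 → 36 rows.

Cast on 64 stitches; work 36 rows.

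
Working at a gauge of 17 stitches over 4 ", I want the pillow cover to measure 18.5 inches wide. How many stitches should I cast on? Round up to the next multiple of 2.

17 stitches / 4 in = 4.25 stitches per inch.
18.5 × 4.25 = 78.62 stitches.
Round up multiple of 2 → 80.

CO 80 sts.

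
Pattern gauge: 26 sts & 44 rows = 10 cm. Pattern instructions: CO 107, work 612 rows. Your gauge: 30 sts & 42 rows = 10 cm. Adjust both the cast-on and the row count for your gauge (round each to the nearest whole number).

Stitches: 107 × 30/26 = 123.46 → 123.
Rows: 612 × 42/44 = 584.18 → 584.

Cast on 123 stitches; work 584 rows.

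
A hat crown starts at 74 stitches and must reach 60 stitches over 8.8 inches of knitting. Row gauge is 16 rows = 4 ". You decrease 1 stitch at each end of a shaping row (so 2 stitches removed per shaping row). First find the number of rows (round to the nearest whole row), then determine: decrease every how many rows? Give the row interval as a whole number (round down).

Decrease every 5th row.

Rows = 8.8 × 4 = 35.2 → 35 rows.
Stitches to remove: 14 → 7 shaping rows (at 2 st each).
35 / 7 = 5.00 → every 5 rows.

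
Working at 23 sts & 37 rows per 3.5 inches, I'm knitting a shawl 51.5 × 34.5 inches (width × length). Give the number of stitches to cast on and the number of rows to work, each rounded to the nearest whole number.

Cast on 338 stitches and work 365 rows.

Stitch gauge = 23/3.5 = 6.571 sts/in; 51.5 × 6.571 = 338.43 → 338 sts.
Row gauge = 37/3.5 = 10.571 rows/in; 34.5 × 10.571 = 364.71 → 365 rows.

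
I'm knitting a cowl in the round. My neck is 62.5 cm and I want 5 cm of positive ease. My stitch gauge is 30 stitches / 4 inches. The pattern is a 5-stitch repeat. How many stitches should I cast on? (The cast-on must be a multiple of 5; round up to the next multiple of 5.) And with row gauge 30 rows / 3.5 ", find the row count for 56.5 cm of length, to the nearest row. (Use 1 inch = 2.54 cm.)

Finished = 62.5 + 5 = 67.5 cm.
67.5 cm × 1/2.54 = 26.57 inches.
30/4 = 7.5 sts per in; 26.57 × 7.5 = 199.31 sts.
Next multiple of 5 → 200.
56.5 cm = 22.24 inches; × 8.571 = 190.66 → 191 rows.

Cast on 200 stitches; work 191 rows.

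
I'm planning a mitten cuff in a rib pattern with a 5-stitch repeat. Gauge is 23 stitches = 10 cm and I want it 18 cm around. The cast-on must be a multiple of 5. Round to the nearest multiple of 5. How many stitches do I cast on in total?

23 / 10 = 2.3 sts per cm.
18 × 2.3 = 41.40 sts.
Nearest multiple of 5: 40.

CO 40 sts.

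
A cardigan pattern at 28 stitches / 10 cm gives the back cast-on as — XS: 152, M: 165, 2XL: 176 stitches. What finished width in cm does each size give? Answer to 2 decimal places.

28/10 = 2.8 sts per cm.
XS: 152 / 2.8 = 54.286 → 54.29 cm.
M: 165 / 2.8 = 58.929 → 58.93 cm.
2XL: 176 / 2.8 = 62.857 → 62.86 cm.

XS 54.29 cm; M 58.93 cm; 2XL 62.86 cm.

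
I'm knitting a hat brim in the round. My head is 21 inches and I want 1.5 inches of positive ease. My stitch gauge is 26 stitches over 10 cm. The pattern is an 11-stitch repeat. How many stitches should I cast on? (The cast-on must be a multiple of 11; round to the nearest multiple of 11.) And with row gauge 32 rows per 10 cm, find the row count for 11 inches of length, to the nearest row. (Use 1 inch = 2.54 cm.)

Finished = 21 + 1.5 = 22.5 inches.
22.5 inches × 2.54 = 57.15 cm.
26/10 = 2.6 sts per cm; 57.15 × 2.6 = 148.59 sts.
Nearest multiple of 11 → 154.
11 inches = 27.94 cm; × 3.2 = 89.41 → 89 rows.

Cast on 154 stitches; work 89 rows.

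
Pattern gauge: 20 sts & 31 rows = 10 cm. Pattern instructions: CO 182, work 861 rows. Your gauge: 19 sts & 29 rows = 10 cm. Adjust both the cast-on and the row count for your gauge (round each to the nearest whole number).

Cast on 173 stitches; work 805 rows.

Stitches: 182 × 19/20 = 172.90 → 173.
Rows: 861 × 29/31 = 805.45 → 805.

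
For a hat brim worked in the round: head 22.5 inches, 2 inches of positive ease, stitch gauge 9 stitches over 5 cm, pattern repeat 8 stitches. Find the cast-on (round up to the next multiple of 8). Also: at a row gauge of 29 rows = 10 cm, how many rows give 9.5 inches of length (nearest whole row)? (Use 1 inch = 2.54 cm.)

Finished = 22.5 + 2 = 24.5 inches.
24.5 inches × 2.54 = 62.23 cm.
9/5 = 1.8 sts per cm; 62.23 × 1.8 = 112.01 sts.
Next multiple of 8 → 120.
9.5 inches = 24.13 cm; × 2.9 = 69.98 → 70 rows.

Cast on 120 stitches; work 70 rows.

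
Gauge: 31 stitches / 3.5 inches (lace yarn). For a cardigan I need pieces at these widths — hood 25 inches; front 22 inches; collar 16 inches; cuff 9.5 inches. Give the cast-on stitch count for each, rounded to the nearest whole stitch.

hood 221; front 195; collar 142; cuff 84.

Rate = 31/3.5 = 8.857 sts per in.
hood: 25 × 8.857 = 221.43 → 221.
front: 22 × 8.857 = 194.86 → 195.
collar: 16 × 8.857 = 141.71 → 142.
cuff: 9.5 × 8.857 = 84.14 → 84.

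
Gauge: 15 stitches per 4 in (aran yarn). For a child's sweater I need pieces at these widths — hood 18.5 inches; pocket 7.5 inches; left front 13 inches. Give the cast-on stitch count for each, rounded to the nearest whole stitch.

hood 69; pocket 28; left front 49.

Rate = 15/4 = 3.75 sts per in.
hood: 18.5 × 3.75 = 69.38 → 69.
pocket: 7.5 × 3.75 = 28.12 → 28.
left front: 13 × 3.75 = 48.75 → 49.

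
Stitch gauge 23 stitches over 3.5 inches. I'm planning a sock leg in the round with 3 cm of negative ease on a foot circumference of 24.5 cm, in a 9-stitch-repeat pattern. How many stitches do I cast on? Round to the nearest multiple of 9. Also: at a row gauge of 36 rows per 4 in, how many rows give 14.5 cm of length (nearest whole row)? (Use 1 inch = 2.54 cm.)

Finished = 24.5 − 3 = 21.5 cm.
21.5 cm × 1/2.54 = 8.46 inches.
23/3.5 = 6.571 sts per in; 8.46 × 6.571 = 55.62 sts.
Nearest multiple of 9 → 54.
14.5 cm = 5.71 inches; × 9 = 51.38 → 51 rows.

Cast on 54 stitches; work 51 rows.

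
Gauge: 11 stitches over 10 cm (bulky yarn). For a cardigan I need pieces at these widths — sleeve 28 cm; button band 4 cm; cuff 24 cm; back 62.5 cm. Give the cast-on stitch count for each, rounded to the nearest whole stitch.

sleeve 31; button band 4; cuff 26; back 69.

Rate = 11/10 = 1.1 sts per cm.
sleeve: 28 × 1.1 = 30.80 → 31.
button band: 4 × 1.1 = 4.40 → 4.
cuff: 24 × 1.1 = 26.40 → 26.
back: 62.5 × 1.1 = 68.75 → 69.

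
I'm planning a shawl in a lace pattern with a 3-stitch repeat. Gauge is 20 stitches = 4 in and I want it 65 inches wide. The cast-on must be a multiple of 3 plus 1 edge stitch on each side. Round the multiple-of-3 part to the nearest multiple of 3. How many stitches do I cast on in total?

20 / 4 = 5 sts per inch.
65 × 5 = 325.00 sts.
Less 2 edge sts → 323.00 for the repeat.
Nearest multiple of 3: 324.
Add back 2 edge sts → 326.

CO 326 sts.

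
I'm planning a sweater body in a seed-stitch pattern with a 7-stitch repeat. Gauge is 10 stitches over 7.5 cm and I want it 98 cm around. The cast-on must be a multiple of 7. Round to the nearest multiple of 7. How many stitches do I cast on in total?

10 / 7.5 = 1.333 sts per cm.
98 × 1.333 = 130.67 sts.
Nearest multiple of 7: 133.

CO 133 sts.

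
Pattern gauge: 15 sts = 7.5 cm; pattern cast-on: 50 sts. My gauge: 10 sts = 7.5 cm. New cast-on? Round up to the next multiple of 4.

Scale factor = 10 / 15 = 0.667.
50 × 10 / 15 = 33.33 sts.
→ 36 sts.

Cast on 36 stitches.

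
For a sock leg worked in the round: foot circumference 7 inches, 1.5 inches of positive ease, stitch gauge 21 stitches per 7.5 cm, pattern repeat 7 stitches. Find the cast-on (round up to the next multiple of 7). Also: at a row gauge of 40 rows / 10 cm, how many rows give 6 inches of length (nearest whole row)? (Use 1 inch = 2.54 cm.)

Cast on 63 stitches; work 61 rows.

Finished = 7 + 1.5 = 8.5 inches.
8.5 inches × 2.54 = 21.59 cm.
21/7.5 = 2.8 sts per cm; 21.59 × 2.8 = 60.45 sts.
Next multiple of 7 → 63.
6 inches = 15.24 cm; × 4 = 60.96 → 61 rows.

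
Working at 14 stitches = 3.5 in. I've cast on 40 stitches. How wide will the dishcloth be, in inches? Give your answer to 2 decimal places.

10.00 inches.

14 stitches / 3.5 inch = 4 stitches per inch.
40 / 4 = 10.000 inches.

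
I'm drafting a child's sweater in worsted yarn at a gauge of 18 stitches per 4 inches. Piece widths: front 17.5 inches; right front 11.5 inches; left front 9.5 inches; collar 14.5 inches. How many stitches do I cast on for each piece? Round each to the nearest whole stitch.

front 79; right front 52; left front 43; collar 65.

Rate = 18/4 = 4.5 sts per in.
front: 17.5 × 4.5 = 78.75 → 79.
right front: 11.5 × 4.5 = 51.75 → 52.
left front: 9.5 × 4.5 = 42.75 → 43.
collar: 14.5 × 4.5 = 65.25 → 65.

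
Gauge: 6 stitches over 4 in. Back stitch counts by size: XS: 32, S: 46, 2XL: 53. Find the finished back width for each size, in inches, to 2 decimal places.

XS 21.33 inches; S 30.67 inches; 2XL 35.33 inches.

6/4 = 1.5 sts per in.
XS: 32 / 1.5 = 21.333 → 21.33 in.
S: 46 / 1.5 = 30.667 → 30.67 in.
2XL: 53 / 1.5 = 35.333 → 35.33 in.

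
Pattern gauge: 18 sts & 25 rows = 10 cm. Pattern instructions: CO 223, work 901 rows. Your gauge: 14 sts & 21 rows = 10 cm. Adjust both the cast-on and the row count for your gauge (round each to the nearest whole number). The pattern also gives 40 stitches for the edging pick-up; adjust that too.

Cast on 173 stitches; work 757 rows; edging pick-up 31 stitches.

Stitches: 223 × 14/18 = 173.44 → 173.
Rows: 901 × 21/25 = 756.84 → 757.
edging pick-up: 40 × 14/18 = 31.11 → 31.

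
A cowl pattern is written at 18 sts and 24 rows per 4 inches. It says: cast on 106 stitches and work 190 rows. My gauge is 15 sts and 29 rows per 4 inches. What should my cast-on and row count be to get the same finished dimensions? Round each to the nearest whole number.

Cast on 88 stitches; work 230 rows.

Stitches: 106 × 15/18 = 88.33 → 88.
Rows: 190 × 29/24 = 229.58 → 230.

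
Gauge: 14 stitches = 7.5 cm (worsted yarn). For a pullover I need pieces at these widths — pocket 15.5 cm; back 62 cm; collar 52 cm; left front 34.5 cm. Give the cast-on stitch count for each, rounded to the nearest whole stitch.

pocket 29; back 116; collar 97; left front 64.

Rate = 14/7.5 = 1.867 sts per cm.
pocket: 15.5 × 1.867 = 28.93 → 29.
back: 62 × 1.867 = 115.73 → 116.
collar: 52 × 1.867 = 97.07 → 97.
left front: 34.5 × 1.867 = 64.40 → 64.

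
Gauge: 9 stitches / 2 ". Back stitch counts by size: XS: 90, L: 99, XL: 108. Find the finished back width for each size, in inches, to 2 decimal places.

XS 20.00 inches; L 22.00 inches; XL 24.00 inches.

9/2 = 4.5 sts per in.
XS: 90 / 4.5 = 20.000 → 20.00 in.
L: 99 / 4.5 = 22.000 → 22.00 in.
XL: 108 / 4.5 = 24.000 → 24.00 in.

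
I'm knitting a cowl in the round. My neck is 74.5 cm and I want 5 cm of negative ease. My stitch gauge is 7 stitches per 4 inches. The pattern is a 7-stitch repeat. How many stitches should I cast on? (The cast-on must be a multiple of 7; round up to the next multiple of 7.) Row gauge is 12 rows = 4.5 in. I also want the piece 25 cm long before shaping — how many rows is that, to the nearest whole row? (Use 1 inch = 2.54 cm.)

Cast on 49 stitches; work 26 rows.

Finished = 74.5 − 5 = 69.5 cm.
69.5 cm × 1/2.54 = 27.36 inches.
7/4 = 1.75 sts per in; 27.36 × 1.75 = 47.88 sts.
Next multiple of 7 → 49.
25 cm = 9.84 inches; × 2.667 = 26.25 → 26 rows.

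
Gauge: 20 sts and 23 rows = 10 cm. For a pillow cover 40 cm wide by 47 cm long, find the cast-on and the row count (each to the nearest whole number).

Cast on 80 stitches and work 108 rows.

Stitch gauge = 20/10 = 2 sts/cm; 40 × 2 = 80.00 → 80 sts.
Row gauge = 23/10 = 2.3 rows/cm; 47 × 2.3 = 108.10 → 108 rows.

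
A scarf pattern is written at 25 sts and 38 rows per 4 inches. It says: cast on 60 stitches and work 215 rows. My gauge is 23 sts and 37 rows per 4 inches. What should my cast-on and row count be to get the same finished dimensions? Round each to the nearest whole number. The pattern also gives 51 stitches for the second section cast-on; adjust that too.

Cast on 55 stitches; work 209 rows; second section cast-on 47 stitches.

Stitches: 60 × 23/25 = 55.20 → 55.
Rows: 215 × 37/38 = 209.34 → 209.
second section cast-on: 51 × 23/25 = 46.92 → 47.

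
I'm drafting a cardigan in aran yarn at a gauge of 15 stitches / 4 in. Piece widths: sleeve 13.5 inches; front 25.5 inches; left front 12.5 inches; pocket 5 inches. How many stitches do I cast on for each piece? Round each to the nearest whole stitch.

sleeve 51; front 96; left front 47; pocket 19.

Rate = 15/4 = 3.75 sts per in.
sleeve: 13.5 × 3.75 = 50.62 → 51.
front: 25.5 × 3.75 = 95.62 → 96.
left front: 12.5 × 3.75 = 46.88 → 47.
pocket: 5 × 3.75 = 18.75 → 19.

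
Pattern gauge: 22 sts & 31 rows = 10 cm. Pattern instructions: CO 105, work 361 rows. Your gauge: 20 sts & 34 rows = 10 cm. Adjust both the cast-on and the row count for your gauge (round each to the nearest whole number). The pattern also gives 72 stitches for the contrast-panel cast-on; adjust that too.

Stitches: 105 × 20/22 = 95.45 → 95.
Rows: 361 × 34/31 = 395.94 → 396.
contrast-panel cast-on: 72 × 20/22 = 65.45 → 65.

Cast on 95 stitches; work 396 rows; contrast-panel cast-on 65 stitches.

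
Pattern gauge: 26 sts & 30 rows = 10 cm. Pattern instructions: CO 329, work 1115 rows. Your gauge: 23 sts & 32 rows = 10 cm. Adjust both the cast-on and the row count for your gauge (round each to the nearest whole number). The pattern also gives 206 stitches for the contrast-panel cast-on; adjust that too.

Stitches: 329 × 23/26 = 291.04 → 291.
Rows: 1115 × 32/30 = 1189.33 → 1189.
contrast-panel cast-on: 206 × 23/26 = 182.23 → 182.

Cast on 291 stitches; work 1189 rows; contrast-panel cast-on 182 stitches.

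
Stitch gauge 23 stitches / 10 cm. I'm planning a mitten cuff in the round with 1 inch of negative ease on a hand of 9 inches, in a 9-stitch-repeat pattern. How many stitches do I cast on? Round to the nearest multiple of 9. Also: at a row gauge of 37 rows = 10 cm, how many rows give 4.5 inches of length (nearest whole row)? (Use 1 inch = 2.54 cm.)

Cast on 45 stitches; work 42 rows.

Finished = 9 − 1 = 8 inches.
8 inches × 2.54 = 20.32 cm.
23/10 = 2.3 sts per cm; 20.32 × 2.3 = 46.74 sts.
Nearest multiple of 9 → 45.
4.5 inches = 11.43 cm; × 3.7 = 42.29 → 42 rows.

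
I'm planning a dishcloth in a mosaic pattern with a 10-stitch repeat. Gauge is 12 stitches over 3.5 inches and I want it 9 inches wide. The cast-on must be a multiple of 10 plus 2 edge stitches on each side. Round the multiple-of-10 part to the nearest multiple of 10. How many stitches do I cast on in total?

12 / 3.5 = 3.429 sts per inch.
9 × 3.429 = 30.86 sts.
Less 4 edge sts → 26.86 for the repeat.
Nearest multiple of 10: 30.
Add back 4 edge sts → 34.

Cast on 34 stitches.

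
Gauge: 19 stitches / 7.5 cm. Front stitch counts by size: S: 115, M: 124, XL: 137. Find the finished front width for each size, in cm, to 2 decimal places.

19/7.5 = 2.533 sts per cm.
S: 115 / 2.533 = 45.395 → 45.39 cm.
M: 124 / 2.533 = 48.947 → 48.95 cm.
XL: 137 / 2.533 = 54.079 → 54.08 cm.

S 45.39 cm; M 48.95 cm; XL 54.08 cm.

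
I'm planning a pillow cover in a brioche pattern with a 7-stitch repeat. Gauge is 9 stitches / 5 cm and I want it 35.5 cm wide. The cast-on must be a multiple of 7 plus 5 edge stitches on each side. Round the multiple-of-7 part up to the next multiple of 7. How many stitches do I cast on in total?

9 / 5 = 1.8 sts per cm.
35.5 × 1.8 = 63.90 sts.
Less 10 edge sts → 53.90 for the repeat.
Next multiple of 7: 56.
Add back 10 edge sts → 66.

CO 66 sts.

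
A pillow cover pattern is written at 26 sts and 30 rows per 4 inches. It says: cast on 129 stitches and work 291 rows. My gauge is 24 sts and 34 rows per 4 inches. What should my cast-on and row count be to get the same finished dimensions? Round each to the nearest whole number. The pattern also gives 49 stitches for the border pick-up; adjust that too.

Stitches: 129 × 24/26 = 119.08 → 119.
Rows: 291 × 34/30 = 329.80 → 330.
border pick-up: 49 × 24/26 = 45.23 → 45.

Cast on 119 stitches; work 330 rows; border pick-up 45 stitches.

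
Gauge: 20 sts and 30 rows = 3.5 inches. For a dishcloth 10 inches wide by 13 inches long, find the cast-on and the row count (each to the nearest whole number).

Cast on 57 stitches and work 111 rows.

Stitch gauge = 20/3.5 = 5.714 sts/in; 10 × 5.714 = 57.14 → 57 sts.
Row gauge = 30/3.5 = 8.571 rows/in; 13 × 8.571 = 111.43 → 111 rows.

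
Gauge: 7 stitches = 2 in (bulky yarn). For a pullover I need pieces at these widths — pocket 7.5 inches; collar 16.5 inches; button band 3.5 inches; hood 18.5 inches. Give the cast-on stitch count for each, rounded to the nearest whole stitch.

Rate = 7/2 = 3.5 sts per in.
pocket: 7.5 × 3.5 = 26.25 → 26.
collar: 16.5 × 3.5 = 57.75 → 58.
button band: 3.5 × 3.5 = 12.25 → 12.
hood: 18.5 × 3.5 = 64.75 → 65.

pocket 26; collar 58; button band 12; hood 65.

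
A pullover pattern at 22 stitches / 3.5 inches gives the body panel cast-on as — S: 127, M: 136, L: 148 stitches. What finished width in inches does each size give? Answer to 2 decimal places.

22/3.5 = 6.286 sts per in.
S: 127 / 6.286 = 20.205 → 20.20 in.
M: 136 / 6.286 = 21.636 → 21.64 in.
L: 148 / 6.286 = 23.545 → 23.55 in.

S 20.20 inches; M 21.64 inches; L 23.55 inches.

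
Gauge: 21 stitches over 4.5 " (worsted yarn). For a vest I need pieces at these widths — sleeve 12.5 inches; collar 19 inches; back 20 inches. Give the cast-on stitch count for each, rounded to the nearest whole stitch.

Rate = 21/4.5 = 4.667 sts per in.
sleeve: 12.5 × 4.667 = 58.33 → 58.
collar: 19 × 4.667 = 88.67 → 89.
back: 20 × 4.667 = 93.33 → 93.

sleeve 58; collar 89; back 93.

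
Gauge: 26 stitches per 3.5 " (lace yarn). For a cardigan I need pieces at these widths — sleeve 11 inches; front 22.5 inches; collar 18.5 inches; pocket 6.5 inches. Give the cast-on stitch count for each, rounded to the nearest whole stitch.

sleeve 82; front 167; collar 137; pocket 48.

Rate = 26/3.5 = 7.429 sts per in.
sleeve: 11 × 7.429 = 81.71 → 82.
front: 22.5 × 7.429 = 167.14 → 167.
collar: 18.5 × 7.429 = 137.43 → 137.
pocket: 6.5 × 7.429 = 48.29 → 48.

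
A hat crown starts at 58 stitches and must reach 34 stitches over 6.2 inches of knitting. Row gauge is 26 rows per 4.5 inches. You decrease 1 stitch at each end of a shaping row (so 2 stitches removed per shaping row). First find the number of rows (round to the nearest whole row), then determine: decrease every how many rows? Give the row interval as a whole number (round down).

Rows = 6.2 × 5.778 = 35.8 → 36 rows.
Stitches to remove: 24 → 12 shaping rows (at 2 st each).
36 / 12 = 3.00 → every 3 rows.

Decrease every 3rd row.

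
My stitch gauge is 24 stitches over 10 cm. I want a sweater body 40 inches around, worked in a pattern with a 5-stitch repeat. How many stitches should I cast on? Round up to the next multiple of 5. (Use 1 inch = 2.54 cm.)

Cast on 245 stitches.

40 in = 40 × 2.54 = 101.60 cm.
24 / 10 = 2.4 sts/cm.
101.60 × 2.4 = 243.84 sts.
→ 245.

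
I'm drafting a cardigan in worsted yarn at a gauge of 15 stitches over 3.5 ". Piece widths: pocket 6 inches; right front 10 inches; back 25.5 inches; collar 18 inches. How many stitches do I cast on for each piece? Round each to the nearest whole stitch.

pocket 26; right front 43; back 109; collar 77.

Rate = 15/3.5 = 4.286 sts per in.
pocket: 6 × 4.286 = 25.71 → 26.
right front: 10 × 4.286 = 42.86 → 43.
back: 25.5 × 4.286 = 109.29 → 109.
collar: 18 × 4.286 = 77.14 → 77.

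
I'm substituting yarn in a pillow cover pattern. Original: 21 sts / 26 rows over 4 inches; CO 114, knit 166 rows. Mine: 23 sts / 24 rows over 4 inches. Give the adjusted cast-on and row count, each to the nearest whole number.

Stitches: 114 × 23/21 = 124.86 → 125.
Rows: 166 × 24/26 = 153.23 → 153.

Cast on 125 stitches; work 153 rows.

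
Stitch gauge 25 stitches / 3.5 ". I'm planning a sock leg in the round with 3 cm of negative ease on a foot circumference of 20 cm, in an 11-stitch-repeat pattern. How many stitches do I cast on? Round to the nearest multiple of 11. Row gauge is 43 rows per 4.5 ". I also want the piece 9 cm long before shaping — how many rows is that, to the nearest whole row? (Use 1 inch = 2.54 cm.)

Cast on 44 stitches; work 34 rows.

Finished = 20 − 3 = 17 cm.
17 cm × 1/2.54 = 6.69 inches.
25/3.5 = 7.143 sts per in; 6.69 × 7.143 = 47.81 sts.
Nearest multiple of 11 → 44.
9 cm = 3.54 inches; × 9.556 = 33.86 → 34 rows.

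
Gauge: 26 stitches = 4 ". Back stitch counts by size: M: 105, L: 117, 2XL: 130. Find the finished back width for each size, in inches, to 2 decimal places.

M 16.15 inches; L 18.00 inches; 2XL 20.00 inches.

26/4 = 6.5 sts per in.
M: 105 / 6.5 = 16.154 → 16.15 in.
L: 117 / 6.5 = 18.000 → 18.00 in.
2XL: 130 / 6.5 = 20.000 → 20.00 in.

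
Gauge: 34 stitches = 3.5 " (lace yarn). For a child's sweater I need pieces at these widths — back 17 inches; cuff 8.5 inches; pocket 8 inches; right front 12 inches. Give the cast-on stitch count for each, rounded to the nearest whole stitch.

Rate = 34/3.5 = 9.714 sts per in.
back: 17 × 9.714 = 165.14 → 165.
cuff: 8.5 × 9.714 = 82.57 → 83.
pocket: 8 × 9.714 = 77.71 → 78.
right front: 12 × 9.714 = 116.57 → 117.

back 165; cuff 83; pocket 78; right front 117.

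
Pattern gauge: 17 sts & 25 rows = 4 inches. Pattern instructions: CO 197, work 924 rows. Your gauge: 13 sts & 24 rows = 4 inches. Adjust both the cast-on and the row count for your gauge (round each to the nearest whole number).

Cast on 151 stitches; work 887 rows.

Stitches: 197 × 13/17 = 150.65 → 151.
Rows: 924 × 24/25 = 887.04 → 887.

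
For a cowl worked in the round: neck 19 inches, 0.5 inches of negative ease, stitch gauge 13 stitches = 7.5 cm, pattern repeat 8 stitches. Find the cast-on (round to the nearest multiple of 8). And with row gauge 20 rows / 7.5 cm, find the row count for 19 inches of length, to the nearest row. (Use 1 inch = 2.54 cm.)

Cast on 80 stitches; work 129 rows.

Finished = 19 − 0.5 = 18.5 inches.
18.5 inches × 2.54 = 46.99 cm.
13/7.5 = 1.733 sts per cm; 46.99 × 1.733 = 81.45 sts.
Nearest multiple of 8 → 80.
19 inches = 48.26 cm; × 2.667 = 128.69 → 129 rows.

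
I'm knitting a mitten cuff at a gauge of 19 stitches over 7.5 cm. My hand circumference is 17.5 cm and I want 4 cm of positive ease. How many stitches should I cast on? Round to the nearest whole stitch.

Finished = 17.5 + 4 = 21.5 cm.
19 / 7.5 = 2.533 sts per cm.
21.50 × 2.533 = 54.47 sts.
→ 54 sts.

54 stitches.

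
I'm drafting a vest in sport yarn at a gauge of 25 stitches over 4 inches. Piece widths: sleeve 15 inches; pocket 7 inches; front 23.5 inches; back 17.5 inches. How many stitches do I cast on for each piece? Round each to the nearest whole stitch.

sleeve 94; pocket 44; front 147; back 109.

Rate = 25/4 = 6.25 sts per in.
sleeve: 15 × 6.25 = 93.75 → 94.
pocket: 7 × 6.25 = 43.75 → 44.
front: 23.5 × 6.25 = 146.88 → 147.
back: 17.5 × 6.25 = 109.38 → 109.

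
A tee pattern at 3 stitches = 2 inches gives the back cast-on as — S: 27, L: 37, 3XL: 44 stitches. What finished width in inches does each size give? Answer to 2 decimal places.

3/2 = 1.5 sts per in.
S: 27 / 1.5 = 18.000 → 18.00 in.
L: 37 / 1.5 = 24.667 → 24.67 in.
3XL: 44 / 1.5 = 29.333 → 29.33 in.

S 18.00 inches; L 24.67 inches; 3XL 29.33 inches.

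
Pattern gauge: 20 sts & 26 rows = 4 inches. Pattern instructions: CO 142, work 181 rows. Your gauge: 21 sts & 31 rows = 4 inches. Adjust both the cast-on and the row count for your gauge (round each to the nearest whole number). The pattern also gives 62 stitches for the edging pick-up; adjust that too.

Stitches: 142 × 21/20 = 149.10 → 149.
Rows: 181 × 31/26 = 215.81 → 216.
edging pick-up: 62 × 21/20 = 65.10 → 65.

Cast on 149 stitches; work 216 rows; edging pick-up 65 stitches.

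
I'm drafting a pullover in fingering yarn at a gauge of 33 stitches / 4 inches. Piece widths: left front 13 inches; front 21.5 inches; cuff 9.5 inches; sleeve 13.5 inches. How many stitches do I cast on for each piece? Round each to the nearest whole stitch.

left front 107; front 177; cuff 78; sleeve 111.

Rate = 33/4 = 8.25 sts per in.
left front: 13 × 8.25 = 107.25 → 107.
front: 21.5 × 8.25 = 177.38 → 177.
cuff: 9.5 × 8.25 = 78.38 → 78.
sleeve: 13.5 × 8.25 = 111.38 → 111.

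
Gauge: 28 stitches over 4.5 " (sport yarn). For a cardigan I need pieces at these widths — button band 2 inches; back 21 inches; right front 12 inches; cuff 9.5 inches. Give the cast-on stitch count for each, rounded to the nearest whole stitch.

Rate = 28/4.5 = 6.222 sts per in.
button band: 2 × 6.222 = 12.44 → 12.
back: 21 × 6.222 = 130.67 → 131.
right front: 12 × 6.222 = 74.67 → 75.
cuff: 9.5 × 6.222 = 59.11 → 59.

button band 12; back 131; right front 75; cuff 59.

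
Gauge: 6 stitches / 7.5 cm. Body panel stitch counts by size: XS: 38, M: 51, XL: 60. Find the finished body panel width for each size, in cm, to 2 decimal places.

XS 47.50 cm; M 63.75 cm; XL 75.00 cm.

6/7.5 = 0.8 sts per cm.
XS: 38 / 0.8 = 47.500 → 47.50 cm.
M: 51 / 0.8 = 63.750 → 63.75 cm.
XL: 60 / 0.8 = 75.000 → 75.00 cm.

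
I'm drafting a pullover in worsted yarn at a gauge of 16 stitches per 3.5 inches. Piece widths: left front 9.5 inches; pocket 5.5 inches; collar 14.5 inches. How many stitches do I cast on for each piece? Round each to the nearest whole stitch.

left front 43; pocket 25; collar 66.

Rate = 16/3.5 = 4.571 sts per in.
left front: 9.5 × 4.571 = 43.43 → 43.
pocket: 5.5 × 4.571 = 25.14 → 25.
collar: 14.5 × 4.571 = 66.29 → 66.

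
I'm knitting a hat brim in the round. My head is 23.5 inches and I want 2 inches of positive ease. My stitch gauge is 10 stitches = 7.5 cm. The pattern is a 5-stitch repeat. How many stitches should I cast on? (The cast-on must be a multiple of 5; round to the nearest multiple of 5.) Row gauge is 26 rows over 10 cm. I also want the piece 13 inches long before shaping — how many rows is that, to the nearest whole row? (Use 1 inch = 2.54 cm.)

Cast on 85 stitches; work 86 rows.

Finished = 23.5 + 2 = 25.5 inches.
25.5 inches × 2.54 = 64.77 cm.
10/7.5 = 1.333 sts per cm; 64.77 × 1.333 = 86.36 sts.
Nearest multiple of 5 → 85.
13 inches = 33.02 cm; × 2.6 = 85.85 → 86 rows.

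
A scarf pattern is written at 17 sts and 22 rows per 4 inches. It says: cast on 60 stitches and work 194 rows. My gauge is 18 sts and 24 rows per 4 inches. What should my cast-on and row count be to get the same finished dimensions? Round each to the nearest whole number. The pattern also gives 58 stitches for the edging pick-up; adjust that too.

Cast on 64 stitches; work 212 rows; edging pick-up 61 stitches.

Stitches: 60 × 18/17 = 63.53 → 64.
Rows: 194 × 24/22 = 211.64 → 212.
edging pick-up: 58 × 18/17 = 61.41 → 61.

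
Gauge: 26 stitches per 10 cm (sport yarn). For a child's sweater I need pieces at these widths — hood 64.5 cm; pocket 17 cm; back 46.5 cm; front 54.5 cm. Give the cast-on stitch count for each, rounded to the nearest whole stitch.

Rate = 26/10 = 2.6 sts per cm.
hood: 64.5 × 2.6 = 167.70 → 168.
pocket: 17 × 2.6 = 44.20 → 44.
back: 46.5 × 2.6 = 120.90 → 121.
front: 54.5 × 2.6 = 141.70 → 142.

hood 168; pocket 44; back 121; front 142.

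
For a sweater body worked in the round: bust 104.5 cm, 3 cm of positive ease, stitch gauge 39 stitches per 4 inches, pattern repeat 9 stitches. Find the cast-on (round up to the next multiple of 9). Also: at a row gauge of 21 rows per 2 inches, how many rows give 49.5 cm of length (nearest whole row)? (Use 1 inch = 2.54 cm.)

Cast on 414 stitches; work 205 rows.

Finished = 104.5 + 3 = 107.5 cm.
107.5 cm × 1/2.54 = 42.32 inches.
39/4 = 9.75 sts per in; 42.32 × 9.75 = 412.65 sts.
Next multiple of 9 → 414.
49.5 cm = 19.49 inches; × 10.5 = 204.63 → 205 rows.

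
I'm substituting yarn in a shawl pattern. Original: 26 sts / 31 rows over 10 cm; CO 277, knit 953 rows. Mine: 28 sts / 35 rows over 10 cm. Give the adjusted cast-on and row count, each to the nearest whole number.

Cast on 298 stitches; work 1076 rows.

Stitches: 277 × 28/26 = 298.31 → 298.
Rows: 953 × 35/31 = 1075.97 → 1076.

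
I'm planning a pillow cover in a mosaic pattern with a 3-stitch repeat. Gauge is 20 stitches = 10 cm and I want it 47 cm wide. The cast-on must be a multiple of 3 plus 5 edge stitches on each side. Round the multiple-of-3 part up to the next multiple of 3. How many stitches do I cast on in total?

94 stitches.

20 / 10 = 2 sts per cm.
47 × 2 = 94.00 sts.
Less 10 edge sts → 84.00 for the repeat.
Next multiple of 3: 84.
Add back 10 edge sts → 94.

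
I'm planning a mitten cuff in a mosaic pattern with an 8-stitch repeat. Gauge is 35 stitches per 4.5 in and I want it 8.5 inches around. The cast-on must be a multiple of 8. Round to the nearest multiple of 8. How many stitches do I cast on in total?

35 / 4.5 = 7.778 sts per inch.
8.5 × 7.778 = 66.11 sts.
Nearest multiple of 8: 64.

Cast on 64 stitches.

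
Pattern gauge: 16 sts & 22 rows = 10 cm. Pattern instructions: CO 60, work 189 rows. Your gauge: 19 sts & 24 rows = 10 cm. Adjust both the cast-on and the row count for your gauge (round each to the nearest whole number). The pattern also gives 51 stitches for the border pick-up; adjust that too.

Cast on 71 stitches; work 206 rows; border pick-up 61 stitches.

Stitches: 60 × 19/16 = 71.25 → 71.
Rows: 189 × 24/22 = 206.18 → 206.
border pick-up: 51 × 19/16 = 60.56 → 61.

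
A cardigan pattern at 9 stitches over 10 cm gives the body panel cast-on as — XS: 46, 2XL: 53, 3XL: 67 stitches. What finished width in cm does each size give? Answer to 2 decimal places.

XS 51.11 cm; 2XL 58.89 cm; 3XL 74.44 cm.

9/10 = 0.9 sts per cm.
XS: 46 / 0.9 = 51.111 → 51.11 cm.
2XL: 53 / 0.9 = 58.889 → 58.89 cm.
3XL: 67 / 0.9 = 74.444 → 74.44 cm.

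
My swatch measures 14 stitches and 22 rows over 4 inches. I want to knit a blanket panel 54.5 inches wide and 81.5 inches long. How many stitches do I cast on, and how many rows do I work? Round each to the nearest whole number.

Stitch gauge = 14/4 = 3.5 sts/in; 54.5 × 3.5 = 190.75 → 191 sts.
Row gauge = 22/4 = 5.5 rows/in; 81.5 × 5.5 = 448.25 → 448 rows.

Cast on 191 stitches and work 448 rows.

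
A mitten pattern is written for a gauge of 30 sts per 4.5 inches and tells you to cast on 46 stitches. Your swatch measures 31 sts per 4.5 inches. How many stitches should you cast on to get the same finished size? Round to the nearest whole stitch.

Scale factor = 31 / 30 = 1.033.
46 × 31 / 30 = 47.53 sts.
→ 48 sts.

Cast on 48 stitches.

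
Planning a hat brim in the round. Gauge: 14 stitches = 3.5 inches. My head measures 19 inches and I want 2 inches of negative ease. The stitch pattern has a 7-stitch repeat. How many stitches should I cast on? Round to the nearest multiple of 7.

Finished = 19 − 2 = 17 inches.
14 / 3.5 = 4 sts/in.
17 × 4 = 68.00 sts.
Nearest multiple of 7: 70.

CO 70 sts.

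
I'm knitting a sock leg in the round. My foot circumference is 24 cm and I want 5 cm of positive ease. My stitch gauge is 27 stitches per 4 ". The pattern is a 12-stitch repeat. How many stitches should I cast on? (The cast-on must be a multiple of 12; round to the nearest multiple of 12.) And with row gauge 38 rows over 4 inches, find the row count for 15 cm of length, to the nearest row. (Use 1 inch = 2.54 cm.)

Cast on 72 stitches; work 56 rows.

Finished = 24 + 5 = 29 cm.
29 cm × 1/2.54 = 11.42 inches.
27/4 = 6.75 sts per in; 11.42 × 6.75 = 77.07 sts.
Nearest multiple of 12 → 72.
15 cm = 5.91 inches; × 9.5 = 56.10 → 56 rows.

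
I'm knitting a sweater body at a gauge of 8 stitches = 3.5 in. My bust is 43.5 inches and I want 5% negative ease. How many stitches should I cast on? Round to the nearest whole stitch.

Cast on 94 stitches.

Finished = 43.5 × 0.95 = 41.33 in.
8 / 3.5 = 2.286 sts per inch.
41.33 × 2.286 = 94.46 sts.
→ 94 sts.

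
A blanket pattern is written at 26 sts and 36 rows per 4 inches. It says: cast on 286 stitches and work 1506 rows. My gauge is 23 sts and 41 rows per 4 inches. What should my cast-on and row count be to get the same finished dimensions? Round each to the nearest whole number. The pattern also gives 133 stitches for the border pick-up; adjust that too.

Cast on 253 stitches; work 1715 rows; border pick-up 118 stitches.

Stitches: 286 × 23/26 = 253.00 → 253.
Rows: 1506 × 41/36 = 1715.17 → 1715.
border pick-up: 133 × 23/26 = 117.65 → 118.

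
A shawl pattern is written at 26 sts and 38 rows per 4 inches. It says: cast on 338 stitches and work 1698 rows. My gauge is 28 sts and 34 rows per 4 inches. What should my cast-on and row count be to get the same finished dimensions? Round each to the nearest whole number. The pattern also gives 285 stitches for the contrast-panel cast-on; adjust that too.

Stitches: 338 × 28/26 = 364.00 → 364.
Rows: 1698 × 34/38 = 1519.26 → 1519.
contrast-panel cast-on: 285 × 28/26 = 306.92 → 307.

Cast on 364 stitches; work 1519 rows; contrast-panel cast-on 307 stitches.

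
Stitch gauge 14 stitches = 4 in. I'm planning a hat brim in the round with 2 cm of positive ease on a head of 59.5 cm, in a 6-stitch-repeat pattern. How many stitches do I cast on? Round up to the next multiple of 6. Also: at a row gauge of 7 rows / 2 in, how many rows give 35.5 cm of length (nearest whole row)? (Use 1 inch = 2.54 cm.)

Cast on 90 stitches; work 49 rows.

Finished = 59.5 + 2 = 61.5 cm.
61.5 cm × 1/2.54 = 24.21 inches.
14/4 = 3.5 sts per in; 24.21 × 3.5 = 84.74 sts.
Next multiple of 6 → 90.
35.5 cm = 13.98 inches; × 3.5 = 48.92 → 49 rows.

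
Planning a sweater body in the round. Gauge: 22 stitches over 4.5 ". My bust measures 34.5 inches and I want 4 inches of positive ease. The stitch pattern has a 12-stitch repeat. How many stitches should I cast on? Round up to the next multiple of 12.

CO 192 sts.

Finished = 34.5 + 4 = 38.5 inches.
22 / 4.5 = 4.889 sts/in.
38.5 × 4.889 = 188.22 sts.
Next multiple of 12: 192.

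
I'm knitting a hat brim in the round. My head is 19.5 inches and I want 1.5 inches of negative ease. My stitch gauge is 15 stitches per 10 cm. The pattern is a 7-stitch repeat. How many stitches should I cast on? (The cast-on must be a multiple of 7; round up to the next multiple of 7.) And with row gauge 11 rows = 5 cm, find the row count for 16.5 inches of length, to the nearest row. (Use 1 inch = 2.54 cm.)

Cast on 70 stitches; work 92 rows.

Finished = 19.5 − 1.5 = 18 inches.
18 inches × 2.54 = 45.72 cm.
15/10 = 1.5 sts per cm; 45.72 × 1.5 = 68.58 sts.
Next multiple of 7 → 70.
16.5 inches = 41.91 cm; × 2.2 = 92.20 → 92 rows.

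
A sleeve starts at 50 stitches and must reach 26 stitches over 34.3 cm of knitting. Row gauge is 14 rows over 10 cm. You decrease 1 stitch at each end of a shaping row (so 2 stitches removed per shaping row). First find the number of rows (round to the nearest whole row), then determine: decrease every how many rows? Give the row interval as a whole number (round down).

Decrease every 4th row.

Rows = 34.3 × 1.4 = 48.0 → 48 rows.
Stitches to remove: 24 → 12 shaping rows (at 2 st each).
48 / 12 = 4.00 → every 4 rows.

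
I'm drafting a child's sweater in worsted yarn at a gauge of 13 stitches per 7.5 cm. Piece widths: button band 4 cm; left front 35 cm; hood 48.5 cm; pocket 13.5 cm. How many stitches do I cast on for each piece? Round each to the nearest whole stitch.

button band 7; left front 61; hood 84; pocket 23.

Rate = 13/7.5 = 1.733 sts per cm.
button band: 4 × 1.733 = 6.93 → 7.
left front: 35 × 1.733 = 60.67 → 61.
hood: 48.5 × 1.733 = 84.07 → 84.
pocket: 13.5 × 1.733 = 23.40 → 23.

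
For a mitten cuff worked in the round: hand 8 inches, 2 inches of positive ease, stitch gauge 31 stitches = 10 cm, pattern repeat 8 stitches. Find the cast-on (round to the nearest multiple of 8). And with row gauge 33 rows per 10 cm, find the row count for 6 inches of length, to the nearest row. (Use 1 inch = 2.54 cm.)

Finished = 8 + 2 = 10 inches.
10 inches × 2.54 = 25.40 cm.
31/10 = 3.1 sts per cm; 25.40 × 3.1 = 78.74 sts.
Nearest multiple of 8 → 80.
6 inches = 15.24 cm; × 3.3 = 50.29 → 50 rows.

Cast on 80 stitches; work 50 rows.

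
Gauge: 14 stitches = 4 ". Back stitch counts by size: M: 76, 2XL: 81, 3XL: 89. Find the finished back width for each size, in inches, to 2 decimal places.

M 21.71 inches; 2XL 23.14 inches; 3XL 25.43 inches.

14/4 = 3.5 sts per in.
M: 76 / 3.5 = 21.714 → 21.71 in.
2XL: 81 / 3.5 = 23.143 → 23.14 in.
3XL: 89 / 3.5 = 25.429 → 25.43 in.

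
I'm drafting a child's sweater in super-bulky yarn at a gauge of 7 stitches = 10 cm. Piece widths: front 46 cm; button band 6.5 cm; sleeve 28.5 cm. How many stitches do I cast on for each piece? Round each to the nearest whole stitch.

front 32; button band 5; sleeve 20.

Rate = 7/10 = 0.7 sts per cm.
front: 46 × 0.7 = 32.20 → 32.
button band: 6.5 × 0.7 = 4.55 → 5.
sleeve: 28.5 × 0.7 = 19.95 → 20.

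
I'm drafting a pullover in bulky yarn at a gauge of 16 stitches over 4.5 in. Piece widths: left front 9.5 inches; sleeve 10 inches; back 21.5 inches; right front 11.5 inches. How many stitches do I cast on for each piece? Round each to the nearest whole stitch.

left front 34; sleeve 36; back 76; right front 41.

Rate = 16/4.5 = 3.556 sts per in.
left front: 9.5 × 3.556 = 33.78 → 34.
sleeve: 10 × 3.556 = 35.56 → 36.
back: 21.5 × 3.556 = 76.44 → 76.
right front: 11.5 × 3.556 = 40.89 → 41.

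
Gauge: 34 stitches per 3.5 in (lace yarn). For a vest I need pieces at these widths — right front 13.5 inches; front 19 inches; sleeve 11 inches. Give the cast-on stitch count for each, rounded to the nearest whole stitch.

Rate = 34/3.5 = 9.714 sts per in.
right front: 13.5 × 9.714 = 131.14 → 131.
front: 19 × 9.714 = 184.57 → 185.
sleeve: 11 × 9.714 = 106.86 → 107.

right front 131; front 185; sleeve 107.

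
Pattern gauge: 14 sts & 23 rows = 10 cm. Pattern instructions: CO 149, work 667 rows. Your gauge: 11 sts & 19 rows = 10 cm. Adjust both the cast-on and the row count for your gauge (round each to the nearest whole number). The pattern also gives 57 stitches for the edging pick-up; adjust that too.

Stitches: 149 × 11/14 = 117.07 → 117.
Rows: 667 × 19/23 = 551.00 → 551.
edging pick-up: 57 × 11/14 = 44.79 → 45.

Cast on 117 stitches; work 551 rows; edging pick-up 45 stitches.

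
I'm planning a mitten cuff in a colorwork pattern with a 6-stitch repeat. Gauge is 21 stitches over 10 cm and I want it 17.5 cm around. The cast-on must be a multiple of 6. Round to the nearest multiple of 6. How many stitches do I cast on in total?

21 / 10 = 2.1 sts per cm.
17.5 × 2.1 = 36.75 sts.
Nearest multiple of 6: 36.

Cast on 36 stitches.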